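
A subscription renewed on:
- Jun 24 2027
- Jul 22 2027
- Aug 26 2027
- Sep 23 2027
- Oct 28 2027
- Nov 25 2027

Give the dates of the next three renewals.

Dec 23 2027, Jan 27 2028, Feb 24 2028

Gaps: 28, 35, 28, 35, 28 days — a mix of 28 and 35. Every date is a Thursday.
Each is the 4th Thursday of its month.
4th Thursday of December 2027: Dec 23 2027.
4th Thursday of January 2028: Jan 27 2028.
February 2028 — 4th Thursday is Feb 24 2028.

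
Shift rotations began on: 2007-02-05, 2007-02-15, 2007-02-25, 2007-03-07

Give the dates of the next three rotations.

Gaps between consecutive events: 10, 10, 10 days — a constant 10-day interval.
2007-03-07 + 10 days = 2007-03-17.
2007-03-17 + 10 days = 2007-03-27.
2007-03-27 + 10 days = 2007-04-06.

2007-03-17, 2007-03-27, 2007-04-06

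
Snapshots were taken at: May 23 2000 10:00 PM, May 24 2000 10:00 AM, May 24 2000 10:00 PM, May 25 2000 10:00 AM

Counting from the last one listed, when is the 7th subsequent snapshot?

Spacing: 12, 12, 12 h — constant 12 h.
May 25 2000 10:00 AM + 12 h = May 25 2000 10:00 PM.
May 25 2000 10:00 PM + 12 h = May 26 2000 10:00 AM.
May 26 2000 10:00 AM + 12 h = May 26 2000 10:00 PM.
May 26 2000 10:00 PM + 12 h = May 27 2000 10:00 AM.
May 27 2000 10:00 AM + 12 h = May 27 2000 10:00 PM.
May 27 2000 10:00 PM + 12 h = May 28 2000 10:00 AM.
May 28 2000 10:00 AM + 12 h = May 28 2000 10:00 PM.

May 28 2000 10:00 PM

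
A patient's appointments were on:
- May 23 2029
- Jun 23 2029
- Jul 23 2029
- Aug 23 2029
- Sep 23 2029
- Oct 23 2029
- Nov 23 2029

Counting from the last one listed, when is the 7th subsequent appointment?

Jun 23 2030

Each date is the 23rd; the gaps (31, 30, 31, 31, 30, 31) track the month lengths.
The rule is the 23rd of each month.
Next: December 2029 → Dec 23 2029.
Next: January 2030 → Jan 23 2030.
February 2030: Feb 23 2030.
Next: March 2030 → Mar 23 2030.
April 2030: Apr 23 2030.
May 2030: May 23 2030.
June 2030: Jun 23 2030.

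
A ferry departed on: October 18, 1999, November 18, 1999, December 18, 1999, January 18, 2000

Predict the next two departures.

February 18, 2000; March 18, 2000

The day-of-month is always 18 (31, 30, 31 days between events).
So this recurs on the 18th of each month.
Next: February 2000 → February 18, 2000.
Next: March 2000 → March 18, 2000.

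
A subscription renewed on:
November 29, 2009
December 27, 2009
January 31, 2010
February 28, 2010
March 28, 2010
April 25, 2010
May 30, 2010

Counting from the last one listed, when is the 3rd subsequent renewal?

Every date is a Sunday; gaps 28, 35, 28, 28, 28, 35 days.
Each is the last Sunday of its month (at least one falls on the 29th or later, ruling out '4th Sunday').
Last Sunday of June 2010: June 27, 2010.
July 2010 ends with Sunday July 25, 2010.
August 2010 ends with Sunday August 29, 2010.

August 29, 2010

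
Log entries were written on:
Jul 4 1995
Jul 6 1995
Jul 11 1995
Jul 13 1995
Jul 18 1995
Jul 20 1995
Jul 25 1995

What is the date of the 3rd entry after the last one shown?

Gaps: 2, 5, 2, 5, 2, 5 days — not constant, but cyclic with period 2.
The events fall on every Tuesday and Thursday.
Next Thursday: Jul 27 1995.
The following Tuesday is Aug 1 1995.
The following Thursday is Aug 3 1995.

Aug 3 1995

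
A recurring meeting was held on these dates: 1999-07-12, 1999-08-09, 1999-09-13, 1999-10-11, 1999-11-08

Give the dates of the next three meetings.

1999-12-13, 2000-01-10, 2000-02-14

Gaps: 28, 35, 28, 28 days — a mix of 28 and 35. Every date is a Monday.
Each is the 2nd Monday of its month.
December 1999 — 2nd Monday is 1999-12-13.
January 2000 — 2nd Monday is 2000-01-10.
February 2000 — 2nd Monday is 2000-02-14.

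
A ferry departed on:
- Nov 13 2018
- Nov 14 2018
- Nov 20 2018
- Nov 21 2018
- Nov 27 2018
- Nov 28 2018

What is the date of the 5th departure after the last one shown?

The gap pattern 1, 6, 1, 6, 1 repeats every 2 events.
These are the Tuesdays and Wednesdays of each week.
The following Tuesday is Dec 4 2018.
The following Wednesday is Dec 5 2018.
The following Tuesday is Dec 11 2018.
The following Wednesday is Dec 12 2018.
The following Tuesday is Dec 18 2018.

Dec 18 2018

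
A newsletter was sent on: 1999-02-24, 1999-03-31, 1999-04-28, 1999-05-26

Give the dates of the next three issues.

Every date is a Wednesday; gaps 35, 28, 28 days.
Each is the last Wednesday of its month (at least one falls on the 29th or later, ruling out '4th Wednesday').
Last Wednesday of June 1999: 1999-06-30.
July 1999 ends with Wednesday 1999-07-28.
August 1999 ends with Wednesday 1999-08-25.

1999-06-30, 1999-07-28, 1999-08-25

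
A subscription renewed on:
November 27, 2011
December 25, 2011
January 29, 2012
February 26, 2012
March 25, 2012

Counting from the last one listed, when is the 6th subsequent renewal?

Every date is a Sunday; gaps 28, 35, 28, 28 days.
Each is the last Sunday of its month (at least one falls on the 29th or later, ruling out '4th Sunday').
April 2012 ends with Sunday April 29, 2012.
Last Sunday of May 2012: May 27, 2012.
June 2012 ends with Sunday June 24, 2012.
July 2012 ends with Sunday July 29, 2012.
August 2012 ends with Sunday August 26, 2012.
September 2012 ends with Sunday September 30, 2012.

September 30, 2012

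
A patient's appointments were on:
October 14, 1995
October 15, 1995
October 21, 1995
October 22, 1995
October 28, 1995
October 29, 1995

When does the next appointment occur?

The gap pattern 1, 6, 1, 6, 1 repeats every 2 events.
These are the Saturdays and Sundays of each week.
The following Saturday is November 4, 1995.

November 4, 1995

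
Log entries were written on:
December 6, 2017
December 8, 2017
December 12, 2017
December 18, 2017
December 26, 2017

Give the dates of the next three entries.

Gaps: 2, 4, 6, 8 days — each gap is 2 larger than the previous one.
Next gap: 10 days. December 26, 2017 + 10 days = January 5, 2018.
Next gap: 12 days. January 5, 2018 + 12 days = January 17, 2018.
Next gap: 14 days. January 17, 2018 + 14 days = January 31, 2018.

January 5, 2018; January 17, 2018; January 31, 2018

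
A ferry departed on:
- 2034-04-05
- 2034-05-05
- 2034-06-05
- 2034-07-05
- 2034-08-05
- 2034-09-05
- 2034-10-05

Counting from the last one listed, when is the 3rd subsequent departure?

2035-01-05

The day-of-month is always 5 (30, 31, 30, 31, 31, 30 days between events).
So this recurs on the 5th of each month.
November 2034: 2034-11-05.
Next: December 2034 → 2034-12-05.
January 2035: 2035-01-05.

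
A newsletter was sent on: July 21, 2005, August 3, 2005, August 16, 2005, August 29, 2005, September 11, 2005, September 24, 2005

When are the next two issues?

Gaps between consecutive events: 13, 13, 13, 13, 13 days — a constant 13-day interval.
September 24, 2005 + 13 days = October 7, 2005.
October 7, 2005 + 13 days = October 20, 2005.

October 7, 2005; October 20, 2005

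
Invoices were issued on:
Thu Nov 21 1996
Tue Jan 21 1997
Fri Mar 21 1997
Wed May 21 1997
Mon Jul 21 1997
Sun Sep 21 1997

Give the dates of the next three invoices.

Fri Nov 21 1997, Wed Jan 21 1998, Sat Mar 21 1998

The day-of-month is always 21 (61, 59, 61, 61, 62 days between events).
So this recurs on the 21st of every 2 months.
Next: November 1997 → Fri Nov 21 1997.
January 1998: Wed Jan 21 1998.
March 1998: Sat Mar 21 1998.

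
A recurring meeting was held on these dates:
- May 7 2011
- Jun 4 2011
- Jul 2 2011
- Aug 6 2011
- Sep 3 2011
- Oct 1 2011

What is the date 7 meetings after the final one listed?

May 5 2012

All dates are Saturdays, 28, 28, 35, 28, 28 days apart.
Specifically, the 1st Saturday of each month.
November 2011 — 1st Saturday is Nov 5 2011.
1st Saturday of December 2011: Dec 3 2011.
1st Saturday of January 2012: Jan 7 2012.
February 2012 — 1st Saturday is Feb 4 2012.
1st Saturday of March 2012: Mar 3 2012.
April 2012 — 1st Saturday is Apr 7 2012.
1st Saturday of May 2012: May 5 2012.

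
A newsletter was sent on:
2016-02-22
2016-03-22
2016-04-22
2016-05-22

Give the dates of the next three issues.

2016-06-22, 2016-07-22, 2016-08-22

Gaps: 29, 31, 30 days — not constant. Every event is on the 22nd of the month.
Pattern: the 22nd of each month.
June 2016: 2016-06-22.
July 2016: 2016-07-22.
Next: August 2016 → 2016-08-22.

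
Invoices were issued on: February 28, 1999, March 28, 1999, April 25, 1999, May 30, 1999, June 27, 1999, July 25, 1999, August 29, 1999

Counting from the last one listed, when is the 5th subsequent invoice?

January 30, 2000

Every date is a Sunday; gaps 28, 28, 35, 28, 28, 35 days.
Each is the last Sunday of its month (at least one falls on the 29th or later, ruling out '4th Sunday').
Last Sunday of September 1999: September 26, 1999.
October 1999 ends with Sunday October 31, 1999.
November 1999 ends with Sunday November 28, 1999.
December 1999 ends with Sunday December 26, 1999.
January 2000 ends with Sunday January 30, 2000.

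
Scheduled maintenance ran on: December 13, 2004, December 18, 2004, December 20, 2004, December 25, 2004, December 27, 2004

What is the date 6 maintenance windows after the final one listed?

January 17, 2005

Every event lands on a Monday or Saturday (gaps cycle 5, 2, 5, 2).
So the schedule is: every Monday and Saturday.
Next Saturday: January 1, 2005.
Next Monday: January 3, 2005.
The following Saturday is January 8, 2005.
Next Monday: January 10, 2005.
The following Saturday is January 15, 2005.
The following Monday is January 17, 2005.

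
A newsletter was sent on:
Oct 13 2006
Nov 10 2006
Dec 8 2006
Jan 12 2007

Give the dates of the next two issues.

All dates are Fridays, 28, 28, 35 days apart.
Specifically, the 2nd Friday of each month.
February 2007 — 2nd Friday is Feb 9 2007.
2nd Friday of March 2007: Mar 9 2007.

Feb 9 2007, Mar 9 2007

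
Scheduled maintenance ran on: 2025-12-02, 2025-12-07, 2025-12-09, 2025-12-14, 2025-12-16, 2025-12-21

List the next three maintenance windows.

2025-12-23, 2025-12-28, 2025-12-30

The gap pattern 5, 2, 5, 2, 5 repeats every 2 events.
These are the Tuesdays and Sundays of each week.
The following Tuesday is 2025-12-23.
Next Sunday: 2025-12-28.
The following Tuesday is 2025-12-30.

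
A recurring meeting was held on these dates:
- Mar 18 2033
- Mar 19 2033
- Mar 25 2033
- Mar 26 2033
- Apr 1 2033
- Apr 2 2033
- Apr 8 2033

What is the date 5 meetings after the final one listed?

Every event lands on a Friday or Saturday (gaps cycle 1, 6, 1, 6, 1, 6).
So the schedule is: every Friday and Saturday.
The following Saturday is Apr 9 2033.
The following Friday is Apr 15 2033.
The following Saturday is Apr 16 2033.
The following Friday is Apr 22 2033.
The following Saturday is Apr 23 2033.

Apr 23 2033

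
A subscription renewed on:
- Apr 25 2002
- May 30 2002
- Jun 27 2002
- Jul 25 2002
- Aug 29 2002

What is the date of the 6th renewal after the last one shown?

Feb 27 2003

These are Thursdays with 35, 28, 28, 35-day gaps.
Each is the final Thursday of its month — May 30 2002 is past the 28th, so '4th Thursday' doesn't fit.
Last Thursday of September 2002: Sep 26 2002.
October 2002 ends with Thursday Oct 31 2002.
Last Thursday of November 2002: Nov 28 2002.
December 2002 ends with Thursday Dec 26 2002.
January 2003 ends with Thursday Jan 30 2003.
February 2003 ends with Thursday Feb 27 2003.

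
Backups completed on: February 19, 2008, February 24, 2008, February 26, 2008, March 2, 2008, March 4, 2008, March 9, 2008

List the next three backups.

Gaps: 5, 2, 5, 2, 5 days — not constant, but cyclic with period 2.
The events fall on every Tuesday and Sunday.
The following Tuesday is March 11, 2008.
Next Sunday: March 16, 2008.
The following Tuesday is March 18, 2008.

March 11, 2008; March 16, 2008; March 18, 2008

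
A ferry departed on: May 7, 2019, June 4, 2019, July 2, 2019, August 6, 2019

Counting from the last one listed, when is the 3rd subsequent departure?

All dates are Tuesdays, 28, 28, 35 days apart.
Specifically, the 1st Tuesday of each month.
September 2019 — 1st Tuesday is September 3, 2019.
October 2019 — 1st Tuesday is October 1, 2019.
1st Tuesday of November 2019: November 5, 2019.

November 5, 2019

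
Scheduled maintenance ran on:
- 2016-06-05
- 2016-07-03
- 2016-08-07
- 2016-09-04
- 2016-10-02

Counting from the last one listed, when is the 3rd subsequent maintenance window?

2017-01-01

All dates are Sundays, 28, 35, 28, 28 days apart.
Specifically, the 1st Sunday of each month.
1st Sunday of November 2016: 2016-11-06.
1st Sunday of December 2016: 2016-12-04.
1st Sunday of January 2017: 2017-01-01.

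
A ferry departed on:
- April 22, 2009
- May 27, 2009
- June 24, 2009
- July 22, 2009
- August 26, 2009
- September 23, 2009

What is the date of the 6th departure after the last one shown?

March 24, 2010

Gaps: 35, 28, 28, 35, 28 days — a mix of 28 and 35. Every date is a Wednesday.
Each is the 4th Wednesday of its month.
October 2009 — 4th Wednesday is October 28, 2009.
November 2009 — 4th Wednesday is November 25, 2009.
4th Wednesday of December 2009: December 23, 2009.
4th Wednesday of January 2010: January 27, 2010.
4th Wednesday of February 2010: February 24, 2010.
4th Wednesday of March 2010: March 24, 2010.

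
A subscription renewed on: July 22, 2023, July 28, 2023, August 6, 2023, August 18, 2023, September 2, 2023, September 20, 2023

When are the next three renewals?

Intervals are 6, 9, 12, 15, 18 days — an arithmetic progression with common difference 3.
Next gap: 21 days. September 20, 2023 + 21 days = October 11, 2023.
Next gap: 24 days. October 11, 2023 + 24 days = November 4, 2023.
Next gap: 27 days. November 4, 2023 + 27 days = December 1, 2023.

October 11, 2023; November 4, 2023; December 1, 2023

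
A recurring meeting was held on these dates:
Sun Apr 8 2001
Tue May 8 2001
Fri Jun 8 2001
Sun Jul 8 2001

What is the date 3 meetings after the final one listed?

Each date is the 8th; the gaps (30, 31, 30) track the month lengths.
The rule is the 8th of each month.
August 2001: Wed Aug 8 2001.
Next: September 2001 → Sat Sep 8 2001.
Next: October 2001 → Mon Oct 8 2001.

Mon Oct 8 2001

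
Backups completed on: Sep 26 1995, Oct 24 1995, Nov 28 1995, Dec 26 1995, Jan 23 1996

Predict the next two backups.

All dates are Tuesdays, 28, 35, 28, 28 days apart.
Specifically, the 4th Tuesday of each month.
February 1996 — 4th Tuesday is Feb 27 1996.
March 1996 — 4th Tuesday is Mar 26 1996.

Feb 27 1996, Mar 26 1996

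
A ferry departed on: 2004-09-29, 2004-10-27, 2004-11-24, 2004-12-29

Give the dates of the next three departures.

All Wednesdays; the gaps (28, 28, 35) vary with month length.
This is the last Wednesday of each month.
Last Wednesday of January 2005: 2005-01-26.
February 2005 ends with Wednesday 2005-02-23.
March 2005 ends with Wednesday 2005-03-30.

2005-01-26, 2005-02-23, 2005-03-30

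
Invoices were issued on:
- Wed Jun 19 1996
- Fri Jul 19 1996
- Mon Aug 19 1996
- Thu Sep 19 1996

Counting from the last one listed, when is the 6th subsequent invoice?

Wed Mar 19 1997

Each date is the 19th; the gaps (30, 31, 31) track the month lengths.
The rule is the 19th of each month.
Next: October 1996 → Sat Oct 19 1996.
November 1996: Tue Nov 19 1996.
December 1996: Thu Dec 19 1996.
Next: January 1997 → Sun Jan 19 1997.
Next: February 1997 → Wed Feb 19 1997.
Next: March 1997 → Wed Mar 19 1997.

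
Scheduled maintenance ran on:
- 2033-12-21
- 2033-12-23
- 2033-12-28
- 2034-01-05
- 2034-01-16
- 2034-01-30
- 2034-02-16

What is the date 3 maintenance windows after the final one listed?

2034-04-26

Gaps: 2, 5, 8, 11, 14, 17 days — each gap is 3 larger than the previous one.
Next gap: 20 days. 2034-02-16 + 20 days = 2034-03-08.
Next gap: 23 days. 2034-03-08 + 23 days = 2034-03-31.
Next gap: 26 days. 2034-03-31 + 26 days = 2034-04-26.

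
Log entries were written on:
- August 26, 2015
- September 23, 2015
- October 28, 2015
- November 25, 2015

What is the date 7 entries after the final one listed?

Gaps: 28, 35, 28 days — a mix of 28 and 35. Every date is a Wednesday.
Each is the 4th Wednesday of its month.
December 2015 — 4th Wednesday is December 23, 2015.
January 2016 — 4th Wednesday is January 27, 2016.
4th Wednesday of February 2016: February 24, 2016.
March 2016 — 4th Wednesday is March 23, 2016.
4th Wednesday of April 2016: April 27, 2016.
May 2016 — 4th Wednesday is May 25, 2016.
June 2016 — 4th Wednesday is June 22, 2016.

June 22, 2016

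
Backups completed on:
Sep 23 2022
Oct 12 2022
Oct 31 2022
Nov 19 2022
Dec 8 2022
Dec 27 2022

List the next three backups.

Jan 15 2023, Feb 3 2023, Feb 22 2023

Every event comes 19 days after the last (19, 19, 19, 19, 19).
Dec 27 2022 + 19 days = Jan 15 2023.
Jan 15 2023 + 19 days = Feb 3 2023.
Feb 3 2023 + 19 days = Feb 22 2023.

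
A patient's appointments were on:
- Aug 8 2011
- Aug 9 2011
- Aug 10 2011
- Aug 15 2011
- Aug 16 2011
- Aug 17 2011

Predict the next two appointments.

Aug 22 2011, Aug 23 2011

The gap pattern 1, 1, 5, 1, 1 repeats every 3 events.
These are the Mondays, Tuesdays and Wednesdays of each week.
The following Monday is Aug 22 2011.
Next Tuesday: Aug 23 2011.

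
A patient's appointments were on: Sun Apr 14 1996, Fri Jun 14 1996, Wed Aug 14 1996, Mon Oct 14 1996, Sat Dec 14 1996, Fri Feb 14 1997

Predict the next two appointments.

The day-of-month is always 14 (61, 61, 61, 61, 62 days between events).
So this recurs on the 14th of every 2 months.
April 1997: Mon Apr 14 1997.
June 1997: Sat Jun 14 1997.

Mon Apr 14 1997, Sat Jun 14 1997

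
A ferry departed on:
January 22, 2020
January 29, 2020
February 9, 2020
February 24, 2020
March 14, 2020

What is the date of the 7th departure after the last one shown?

November 14, 2020

Gaps: 7, 11, 15, 19 days — each gap is 4 larger than the previous one.
Next gap: 23 days. March 14, 2020 + 23 days = April 6, 2020.
Next gap: 27 days. April 6, 2020 + 27 days = May 3, 2020.
Next gap: 31 days. May 3, 2020 + 31 days = June 3, 2020.
Next gap: 35 days. June 3, 2020 + 35 days = July 8, 2020.
Next gap: 39 days. July 8, 2020 + 39 days = August 16, 2020.
Next gap: 43 days. August 16, 2020 + 43 days = September 28, 2020.
Next gap: 47 days. September 28, 2020 + 47 days = November 14, 2020.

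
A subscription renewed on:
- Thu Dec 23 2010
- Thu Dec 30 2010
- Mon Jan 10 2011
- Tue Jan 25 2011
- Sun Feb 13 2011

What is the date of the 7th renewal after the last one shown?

Sun Oct 16 2011

The spacing grows by 4 each time: 7, 11, 15, 19 days.
Next gap: 23 days. Sun Feb 13 2011 + 23 days = Tue Mar 8 2011.
Next gap: 27 days. Tue Mar 8 2011 + 27 days = Mon Apr 4 2011.
Next gap: 31 days. Mon Apr 4 2011 + 31 days = Thu May 5 2011.
Next gap: 35 days. Thu May 5 2011 + 35 days = Thu Jun 9 2011.
Next gap: 39 days. Thu Jun 9 2011 + 39 days = Mon Jul 18 2011.
Next gap: 43 days. Mon Jul 18 2011 + 43 days = Tue Aug 30 2011.
Next gap: 47 days. Tue Aug 30 2011 + 47 days = Sun Oct 16 2011.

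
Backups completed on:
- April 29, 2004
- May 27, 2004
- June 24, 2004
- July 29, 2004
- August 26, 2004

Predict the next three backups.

September 30, 2004; October 28, 2004; November 25, 2004

Every date is a Thursday; gaps 28, 28, 35, 28 days.
Each is the last Thursday of its month (at least one falls on the 29th or later, ruling out '4th Thursday').
September 2004 ends with Thursday September 30, 2004.
Last Thursday of October 2004: October 28, 2004.
November 2004 ends with Thursday November 25, 2004.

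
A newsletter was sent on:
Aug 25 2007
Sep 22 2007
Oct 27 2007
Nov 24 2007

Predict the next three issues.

Dec 22 2007, Jan 26 2008, Feb 23 2008

Gaps: 28, 35, 28 days — a mix of 28 and 35. Every date is a Saturday.
Each is the 4th Saturday of its month.
December 2007 — 4th Saturday is Dec 22 2007.
January 2008 — 4th Saturday is Jan 26 2008.
4th Saturday of February 2008: Feb 23 2008.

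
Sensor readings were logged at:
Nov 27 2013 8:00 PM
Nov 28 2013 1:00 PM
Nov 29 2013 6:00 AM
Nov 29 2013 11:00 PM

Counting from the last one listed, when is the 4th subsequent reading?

Dec 2 2013 7:00 PM

Spacing: 17, 17, 17 h — constant 17 h.
Nov 29 2013 11:00 PM + 17 h = Nov 30 2013 4:00 PM.
Nov 30 2013 4:00 PM + 17 h = Dec 1 2013 9:00 AM.
Dec 1 2013 9:00 AM + 17 h = Dec 2 2013 2:00 AM.
Dec 2 2013 2:00 AM + 17 h = Dec 2 2013 7:00 PM.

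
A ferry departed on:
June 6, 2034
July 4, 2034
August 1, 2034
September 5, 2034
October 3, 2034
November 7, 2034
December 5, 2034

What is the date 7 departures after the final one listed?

July 3, 2035

Gaps: 28, 28, 35, 28, 35, 28 days — a mix of 28 and 35. Every date is a Tuesday.
Each is the 1st Tuesday of its month.
1st Tuesday of January 2035: January 2, 2035.
February 2035 — 1st Tuesday is February 6, 2035.
1st Tuesday of March 2035: March 6, 2035.
1st Tuesday of April 2035: April 3, 2035.
May 2035 — 1st Tuesday is May 1, 2035.
June 2035 — 1st Tuesday is June 5, 2035.
July 2035 — 1st Tuesday is July 3, 2035.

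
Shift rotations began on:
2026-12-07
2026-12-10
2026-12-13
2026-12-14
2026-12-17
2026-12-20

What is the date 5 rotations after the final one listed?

Every event lands on a Monday or Thursday or Sunday (gaps cycle 3, 3, 1, 3, 3).
So the schedule is: every Monday, Thursday and Sunday.
The following Monday is 2026-12-21.
The following Thursday is 2026-12-24.
The following Sunday is 2026-12-27.
The following Monday is 2026-12-28.
Next Thursday: 2026-12-31.

2026-12-31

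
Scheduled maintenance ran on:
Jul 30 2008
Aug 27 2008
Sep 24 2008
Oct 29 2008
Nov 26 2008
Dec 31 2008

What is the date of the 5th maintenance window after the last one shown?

All Wednesdays; the gaps (28, 28, 35, 28, 35) vary with month length.
This is the last Wednesday of each month.
January 2009 ends with Wednesday Jan 28 2009.
Last Wednesday of February 2009: Feb 25 2009.
March 2009 ends with Wednesday Mar 25 2009.
April 2009 ends with Wednesday Apr 29 2009.
May 2009 ends with Wednesday May 27 2009.

May 27 2009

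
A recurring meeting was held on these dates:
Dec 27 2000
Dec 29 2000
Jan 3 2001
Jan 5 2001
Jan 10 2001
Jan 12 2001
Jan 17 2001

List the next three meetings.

Gaps: 2, 5, 2, 5, 2, 5 days — not constant, but cyclic with period 2.
The events fall on every Wednesday and Friday.
The following Friday is Jan 19 2001.
The following Wednesday is Jan 24 2001.
The following Friday is Jan 26 2001.

Jan 19 2001, Jan 24 2001, Jan 26 2001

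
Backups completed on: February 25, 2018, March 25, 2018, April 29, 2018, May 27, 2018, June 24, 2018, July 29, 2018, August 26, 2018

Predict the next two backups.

September 30, 2018; October 28, 2018

All Sundays; the gaps (28, 35, 28, 28, 35, 28) vary with month length.
This is the last Sunday of each month.
September 2018 ends with Sunday September 30, 2018.
Last Sunday of October 2018: October 28, 2018.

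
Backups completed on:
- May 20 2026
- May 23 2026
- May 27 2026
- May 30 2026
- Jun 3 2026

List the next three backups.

The gap pattern 3, 4, 3, 4 repeats every 2 events.
These are the Wednesdays and Saturdays of each week.
Next Saturday: Jun 6 2026.
The following Wednesday is Jun 10 2026.
The following Saturday is Jun 13 2026.

Jun 6 2026, Jun 10 2026, Jun 13 2026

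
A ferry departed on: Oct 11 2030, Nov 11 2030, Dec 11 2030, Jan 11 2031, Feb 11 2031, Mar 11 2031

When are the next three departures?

Each date is the 11th; the gaps (31, 30, 31, 31, 28) track the month lengths.
The rule is the 11th of each month.
Next: April 2031 → Apr 11 2031.
May 2031: May 11 2031.
Next: June 2031 → Jun 11 2031.

Apr 11 2031, May 11 2031, Jun 11 2031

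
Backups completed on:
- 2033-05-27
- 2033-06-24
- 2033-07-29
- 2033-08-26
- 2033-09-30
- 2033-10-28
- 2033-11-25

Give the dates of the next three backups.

Every date is a Friday; gaps 28, 35, 28, 35, 28, 28 days.
Each is the last Friday of its month (at least one falls on the 29th or later, ruling out '4th Friday').
December 2033 ends with Friday 2033-12-30.
January 2034 ends with Friday 2034-01-27.
Last Friday of February 2034: 2034-02-24.

2033-12-30, 2034-01-27, 2034-02-24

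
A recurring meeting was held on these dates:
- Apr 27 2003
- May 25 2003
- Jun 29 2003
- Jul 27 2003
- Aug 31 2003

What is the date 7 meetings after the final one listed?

Every date is a Sunday; gaps 28, 35, 28, 35 days.
Each is the last Sunday of its month (at least one falls on the 29th or later, ruling out '4th Sunday').
September 2003 ends with Sunday Sep 28 2003.
Last Sunday of October 2003: Oct 26 2003.
Last Sunday of November 2003: Nov 30 2003.
Last Sunday of December 2003: Dec 28 2003.
January 2004 ends with Sunday Jan 25 2004.
Last Sunday of February 2004: Feb 29 2004.
March 2004 ends with Sunday Mar 28 2004.

Mar 28 2004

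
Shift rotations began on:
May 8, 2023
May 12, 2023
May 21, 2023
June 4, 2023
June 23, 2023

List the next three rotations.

Gaps: 4, 9, 14, 19 days — each gap is 5 larger than the previous one.
Next gap: 24 days. June 23, 2023 + 24 days = July 17, 2023.
Next gap: 29 days. July 17, 2023 + 29 days = August 15, 2023.
Next gap: 34 days. August 15, 2023 + 34 days = September 18, 2023.

July 17, 2023; August 15, 2023; September 18, 2023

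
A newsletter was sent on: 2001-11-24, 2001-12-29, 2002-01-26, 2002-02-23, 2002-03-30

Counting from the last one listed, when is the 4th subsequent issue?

All Saturdays; the gaps (35, 28, 28, 35) vary with month length.
This is the last Saturday of each month.
April 2002 ends with Saturday 2002-04-27.
May 2002 ends with Saturday 2002-05-25.
June 2002 ends with Saturday 2002-06-29.
Last Saturday of July 2002: 2002-07-27.

2002-07-27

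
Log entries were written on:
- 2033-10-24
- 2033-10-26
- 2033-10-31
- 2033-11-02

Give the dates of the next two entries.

2033-11-07, 2033-11-09

Gaps: 2, 5, 2 days — not constant, but cyclic with period 2.
The events fall on every Monday and Wednesday.
The following Monday is 2033-11-07.
Next Wednesday: 2033-11-09.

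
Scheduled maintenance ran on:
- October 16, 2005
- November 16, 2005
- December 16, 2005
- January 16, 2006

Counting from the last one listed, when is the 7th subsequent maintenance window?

Gaps: 31, 30, 31 days — not constant. Every event is on the 16th of the month.
Pattern: the 16th of each month.
February 2006: February 16, 2006.
March 2006: March 16, 2006.
Next: April 2006 → April 16, 2006.
May 2006: May 16, 2006.
June 2006: June 16, 2006.
July 2006: July 16, 2006.
August 2006: August 16, 2006.

August 16, 2006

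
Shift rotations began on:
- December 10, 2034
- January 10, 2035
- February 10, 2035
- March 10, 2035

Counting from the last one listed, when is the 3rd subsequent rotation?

Each date is the 10th; the gaps (31, 31, 28) track the month lengths.
The rule is the 10th of each month.
Next: April 2035 → April 10, 2035.
Next: May 2035 → May 10, 2035.
Next: June 2035 → June 10, 2035.

June 10, 2035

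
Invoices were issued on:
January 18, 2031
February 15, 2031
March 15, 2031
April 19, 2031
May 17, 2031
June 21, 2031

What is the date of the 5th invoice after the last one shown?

All dates are Saturdays, 28, 28, 35, 28, 35 days apart.
Specifically, the 3rd Saturday of each month.
July 2031 — 3rd Saturday is July 19, 2031.
August 2031 — 3rd Saturday is August 16, 2031.
3rd Saturday of September 2031: September 20, 2031.
October 2031 — 3rd Saturday is October 18, 2031.
3rd Saturday of November 2031: November 15, 2031.

November 15, 2031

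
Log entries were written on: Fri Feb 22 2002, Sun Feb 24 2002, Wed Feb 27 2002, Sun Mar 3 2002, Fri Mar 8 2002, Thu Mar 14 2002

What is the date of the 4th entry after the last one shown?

Wed Apr 17 2002

Gaps: 2, 3, 4, 5, 6 days — each gap is 1 larger than the previous one.
Next gap: 7 days. Thu Mar 14 2002 + 7 days = Thu Mar 21 2002.
Next gap: 8 days. Thu Mar 21 2002 + 8 days = Fri Mar 29 2002.
Next gap: 9 days. Fri Mar 29 2002 + 9 days = Sun Apr 7 2002.
Next gap: 10 days. Sun Apr 7 2002 + 10 days = Wed Apr 17 2002.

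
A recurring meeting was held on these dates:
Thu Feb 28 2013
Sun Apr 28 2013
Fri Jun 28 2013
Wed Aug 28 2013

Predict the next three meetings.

Mon Oct 28 2013, Sat Dec 28 2013, Fri Feb 28 2014

Gaps: 59, 61, 61 days — not constant. Every event is on the 28th of the month.
Pattern: the 28th of every 2 months.
Next: October 2013 → Mon Oct 28 2013.
December 2013: Sat Dec 28 2013.
February 2014: Fri Feb 28 2014.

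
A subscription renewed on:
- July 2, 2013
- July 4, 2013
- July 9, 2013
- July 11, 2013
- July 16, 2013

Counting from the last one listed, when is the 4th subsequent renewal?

July 30, 2013

Every event lands on a Tuesday or Thursday (gaps cycle 2, 5, 2, 5).
So the schedule is: every Tuesday and Thursday.
Next Thursday: July 18, 2013.
The following Tuesday is July 23, 2013.
The following Thursday is July 25, 2013.
The following Tuesday is July 30, 2013.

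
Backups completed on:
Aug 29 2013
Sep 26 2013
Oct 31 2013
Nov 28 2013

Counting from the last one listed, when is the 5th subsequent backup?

These are Thursdays with 28, 35, 28-day gaps.
Each is the final Thursday of its month — Aug 29 2013 is past the 28th, so '4th Thursday' doesn't fit.
Last Thursday of December 2013: Dec 26 2013.
Last Thursday of January 2014: Jan 30 2014.
February 2014 ends with Thursday Feb 27 2014.
Last Thursday of March 2014: Mar 27 2014.
Last Thursday of April 2014: Apr 24 2014.

Apr 24 2014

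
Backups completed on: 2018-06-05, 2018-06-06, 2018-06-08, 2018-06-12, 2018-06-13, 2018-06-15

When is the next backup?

Every event lands on a Tuesday or Wednesday or Friday (gaps cycle 1, 2, 4, 1, 2).
So the schedule is: every Tuesday, Wednesday and Friday.
The following Tuesday is 2018-06-19.

2018-06-19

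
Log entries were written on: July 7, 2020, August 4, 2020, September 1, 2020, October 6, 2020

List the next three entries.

November 3, 2020; December 1, 2020; January 5, 2021

These are Tuesdays at 28- or 35-day spacing (28, 28, 35).
The pattern: 1st Tuesday of the month.
November 2020 — 1st Tuesday is November 3, 2020.
1st Tuesday of December 2020: December 1, 2020.
January 2021 — 1st Tuesday is January 5, 2021.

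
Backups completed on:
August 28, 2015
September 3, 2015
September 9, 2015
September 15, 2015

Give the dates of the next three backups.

Every event comes 6 days after the last (6, 6, 6).
September 15, 2015 + 6 days = September 21, 2015.
September 21, 2015 + 6 days = September 27, 2015.
September 27, 2015 + 6 days = October 3, 2015.

September 21, 2015; September 27, 2015; October 3, 2015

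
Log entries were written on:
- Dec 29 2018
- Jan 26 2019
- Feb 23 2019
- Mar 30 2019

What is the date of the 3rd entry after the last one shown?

These are Saturdays with 28, 28, 35-day gaps.
Each is the final Saturday of its month — Dec 29 2018 is past the 28th, so '4th Saturday' doesn't fit.
April 2019 ends with Saturday Apr 27 2019.
Last Saturday of May 2019: May 25 2019.
June 2019 ends with Saturday Jun 29 2019.

Jun 29 2019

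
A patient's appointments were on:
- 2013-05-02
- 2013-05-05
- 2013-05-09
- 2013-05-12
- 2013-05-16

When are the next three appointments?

2013-05-19, 2013-05-23, 2013-05-26

The gap pattern 3, 4, 3, 4 repeats every 2 events.
These are the Thursdays and Sundays of each week.
The following Sunday is 2013-05-19.
The following Thursday is 2013-05-23.
The following Sunday is 2013-05-26.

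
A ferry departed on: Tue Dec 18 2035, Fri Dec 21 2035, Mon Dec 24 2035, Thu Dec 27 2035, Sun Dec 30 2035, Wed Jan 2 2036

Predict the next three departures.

Every event comes 3 days after the last (3, 3, 3, 3, 3).
Wed Jan 2 2036 + 3 days = Sat Jan 5 2036.
Sat Jan 5 2036 + 3 days = Tue Jan 8 2036.
Tue Jan 8 2036 + 3 days = Fri Jan 11 2036.

Sat Jan 5 2036, Tue Jan 8 2036, Fri Jan 11 2036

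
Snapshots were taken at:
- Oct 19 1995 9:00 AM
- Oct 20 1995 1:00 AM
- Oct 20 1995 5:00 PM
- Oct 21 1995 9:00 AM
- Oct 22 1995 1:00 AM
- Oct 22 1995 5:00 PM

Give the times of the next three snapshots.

Gaps: 16, 16, 16, 16, 16 hours — each event is 16 hours after the previous one.
Oct 22 1995 5:00 PM + 16 h = Oct 23 1995 9:00 AM.
Oct 23 1995 9:00 AM + 16 h = Oct 24 1995 1:00 AM.
Oct 24 1995 1:00 AM + 16 h = Oct 24 1995 5:00 PM.

Oct 23 1995 9:00 AM, Oct 24 1995 1:00 AM, Oct 24 1995 5:00 PM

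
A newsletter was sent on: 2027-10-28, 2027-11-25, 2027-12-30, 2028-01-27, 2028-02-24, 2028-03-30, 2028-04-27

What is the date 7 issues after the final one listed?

2028-11-30

All Thursdays; the gaps (28, 35, 28, 28, 35, 28) vary with month length.
This is the last Thursday of each month.
May 2028 ends with Thursday 2028-05-25.
June 2028 ends with Thursday 2028-06-29.
Last Thursday of July 2028: 2028-07-27.
August 2028 ends with Thursday 2028-08-31.
September 2028 ends with Thursday 2028-09-28.
Last Thursday of October 2028: 2028-10-26.
November 2028 ends with Thursday 2028-11-30.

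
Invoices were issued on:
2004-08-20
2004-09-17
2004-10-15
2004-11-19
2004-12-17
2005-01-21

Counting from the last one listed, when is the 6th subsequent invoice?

2005-07-15

These are Fridays at 28- or 35-day spacing (28, 28, 35, 28, 35).
The pattern: 3rd Friday of the month.
3rd Friday of February 2005: 2005-02-18.
3rd Friday of March 2005: 2005-03-18.
April 2005 — 3rd Friday is 2005-04-15.
3rd Friday of May 2005: 2005-05-20.
June 2005 — 3rd Friday is 2005-06-17.
July 2005 — 3rd Friday is 2005-07-15.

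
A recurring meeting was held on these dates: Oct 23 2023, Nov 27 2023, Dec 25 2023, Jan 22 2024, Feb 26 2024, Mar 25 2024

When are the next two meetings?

These are Mondays at 28- or 35-day spacing (35, 28, 28, 35, 28).
The pattern: 4th Monday of the month.
4th Monday of April 2024: Apr 22 2024.
May 2024 — 4th Monday is May 27 2024.

Apr 22 2024, May 27 2024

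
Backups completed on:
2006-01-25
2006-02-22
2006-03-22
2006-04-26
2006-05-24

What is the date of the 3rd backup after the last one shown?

2006-08-23

All dates are Wednesdays, 28, 28, 35, 28 days apart.
Specifically, the 4th Wednesday of each month.
4th Wednesday of June 2006: 2006-06-28.
July 2006 — 4th Wednesday is 2006-07-26.
4th Wednesday of August 2006: 2006-08-23.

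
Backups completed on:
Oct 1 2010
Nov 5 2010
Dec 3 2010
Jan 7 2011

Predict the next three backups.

Feb 4 2011, Mar 4 2011, Apr 1 2011

All dates are Fridays, 35, 28, 35 days apart.
Specifically, the 1st Friday of each month.
1st Friday of February 2011: Feb 4 2011.
1st Friday of March 2011: Mar 4 2011.
1st Friday of April 2011: Apr 1 2011.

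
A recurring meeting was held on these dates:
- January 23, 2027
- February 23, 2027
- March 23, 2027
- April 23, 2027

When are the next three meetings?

May 23, 2027; June 23, 2027; July 23, 2027

Each date is the 23rd; the gaps (31, 28, 31) track the month lengths.
The rule is the 23rd of each month.
May 2027: May 23, 2027.
Next: June 2027 → June 23, 2027.
Next: July 2027 → July 23, 2027.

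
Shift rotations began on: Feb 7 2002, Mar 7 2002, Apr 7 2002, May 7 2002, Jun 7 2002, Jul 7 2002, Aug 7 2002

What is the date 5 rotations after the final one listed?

Jan 7 2003

The day-of-month is always 7 (28, 31, 30, 31, 30, 31 days between events).
So this recurs on the 7th of each month.
September 2002: Sep 7 2002.
Next: October 2002 → Oct 7 2002.
Next: November 2002 → Nov 7 2002.
December 2002: Dec 7 2002.
Next: January 2003 → Jan 7 2003.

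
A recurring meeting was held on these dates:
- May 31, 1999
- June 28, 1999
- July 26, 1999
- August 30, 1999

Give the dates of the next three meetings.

These are Mondays with 28, 28, 35-day gaps.
Each is the final Monday of its month — May 31, 1999 is past the 28th, so '4th Monday' doesn't fit.
September 1999 ends with Monday September 27, 1999.
Last Monday of October 1999: October 25, 1999.
November 1999 ends with Monday November 29, 1999.

September 27, 1999; October 25, 1999; November 29, 1999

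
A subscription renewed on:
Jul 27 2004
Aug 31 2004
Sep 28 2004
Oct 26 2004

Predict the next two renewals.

Nov 30 2004, Dec 28 2004

All Tuesdays; the gaps (35, 28, 28) vary with month length.
This is the last Tuesday of each month.
November 2004 ends with Tuesday Nov 30 2004.
December 2004 ends with Tuesday Dec 28 2004.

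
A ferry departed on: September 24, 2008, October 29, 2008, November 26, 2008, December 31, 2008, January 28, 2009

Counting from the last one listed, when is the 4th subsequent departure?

All Wednesdays; the gaps (35, 28, 35, 28) vary with month length.
This is the last Wednesday of each month.
February 2009 ends with Wednesday February 25, 2009.
March 2009 ends with Wednesday March 25, 2009.
April 2009 ends with Wednesday April 29, 2009.
May 2009 ends with Wednesday May 27, 2009.

May 27, 2009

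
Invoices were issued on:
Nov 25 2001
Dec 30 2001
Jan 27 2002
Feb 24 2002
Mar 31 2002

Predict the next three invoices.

These are Sundays with 35, 28, 28, 35-day gaps.
Each is the final Sunday of its month — Dec 30 2001 is past the 28th, so '4th Sunday' doesn't fit.
Last Sunday of April 2002: Apr 28 2002.
May 2002 ends with Sunday May 26 2002.
Last Sunday of June 2002: Jun 30 2002.

Apr 28 2002, May 26 2002, Jun 30 2002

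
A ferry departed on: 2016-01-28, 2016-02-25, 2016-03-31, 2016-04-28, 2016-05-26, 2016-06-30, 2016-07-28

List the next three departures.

These are Thursdays with 28, 35, 28, 28, 35, 28-day gaps.
Each is the final Thursday of its month — 2016-03-31 is past the 28th, so '4th Thursday' doesn't fit.
August 2016 ends with Thursday 2016-08-25.
Last Thursday of September 2016: 2016-09-29.
Last Thursday of October 2016: 2016-10-27.

2016-08-25, 2016-09-29, 2016-10-27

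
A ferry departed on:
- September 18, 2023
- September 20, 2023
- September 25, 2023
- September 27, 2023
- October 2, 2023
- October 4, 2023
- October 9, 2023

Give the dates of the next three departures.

October 11, 2023; October 16, 2023; October 18, 2023

The gap pattern 2, 5, 2, 5, 2, 5 repeats every 2 events.
These are the Mondays and Wednesdays of each week.
Next Wednesday: October 11, 2023.
Next Monday: October 16, 2023.
Next Wednesday: October 18, 2023.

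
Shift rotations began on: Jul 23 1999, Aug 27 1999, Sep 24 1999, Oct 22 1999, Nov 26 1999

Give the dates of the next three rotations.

Dec 24 1999, Jan 28 2000, Feb 25 2000

These are Fridays at 28- or 35-day spacing (35, 28, 28, 35).
The pattern: 4th Friday of the month.
4th Friday of December 1999: Dec 24 1999.
January 2000 — 4th Friday is Jan 28 2000.
February 2000 — 4th Friday is Feb 25 2000.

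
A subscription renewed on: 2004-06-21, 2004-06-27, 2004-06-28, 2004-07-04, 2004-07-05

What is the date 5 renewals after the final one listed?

2004-07-25

The gap pattern 6, 1, 6, 1 repeats every 2 events.
These are the Mondays and Sundays of each week.
Next Sunday: 2004-07-11.
The following Monday is 2004-07-12.
The following Sunday is 2004-07-18.
The following Monday is 2004-07-19.
The following Sunday is 2004-07-25.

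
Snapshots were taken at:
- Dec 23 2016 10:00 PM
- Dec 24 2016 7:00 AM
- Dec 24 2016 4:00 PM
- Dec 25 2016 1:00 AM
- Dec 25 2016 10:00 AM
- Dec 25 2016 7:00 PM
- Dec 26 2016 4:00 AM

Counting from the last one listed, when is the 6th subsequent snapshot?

Dec 28 2016 10:00 AM

The interval is a steady 9 hours (9, 9, 9, 9, 9, 9).
Dec 26 2016 4:00 AM + 9 h = Dec 26 2016 1:00 PM.
Dec 26 2016 1:00 PM + 9 h = Dec 26 2016 10:00 PM.
Dec 26 2016 10:00 PM + 9 h = Dec 27 2016 7:00 AM.
Dec 27 2016 7:00 AM + 9 h = Dec 27 2016 4:00 PM.
Dec 27 2016 4:00 PM + 9 h = Dec 28 2016 1:00 AM.
Dec 28 2016 1:00 AM + 9 h = Dec 28 2016 10:00 AM.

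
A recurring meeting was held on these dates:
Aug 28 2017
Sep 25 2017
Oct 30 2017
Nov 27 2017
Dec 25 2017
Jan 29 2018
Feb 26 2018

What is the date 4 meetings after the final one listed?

Jun 25 2018

Every date is a Monday; gaps 28, 35, 28, 28, 35, 28 days.
Each is the last Monday of its month (at least one falls on the 29th or later, ruling out '4th Monday').
March 2018 ends with Monday Mar 26 2018.
Last Monday of April 2018: Apr 30 2018.
Last Monday of May 2018: May 28 2018.
June 2018 ends with Monday Jun 25 2018.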